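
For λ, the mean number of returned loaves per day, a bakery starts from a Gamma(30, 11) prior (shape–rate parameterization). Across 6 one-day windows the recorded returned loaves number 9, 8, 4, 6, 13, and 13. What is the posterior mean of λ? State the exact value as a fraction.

Total count: 9 + 8 + 4 + 6 + 13 + 13 = 53.
Total exposure: 6 days.
Conjugate update: add total count to the shape and total exposure to the rate, giving Gamma(83, 17).
Posterior mean = α'/β' = 83/17.

83/17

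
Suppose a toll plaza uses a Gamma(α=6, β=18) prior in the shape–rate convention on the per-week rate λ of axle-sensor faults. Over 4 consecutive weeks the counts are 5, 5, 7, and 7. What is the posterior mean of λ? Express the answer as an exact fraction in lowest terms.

Total count: 5 + 5 + 7 + 7 = 24.
Total exposure: 4 weeks.
By Gamma–Poisson conjugacy, the posterior is Gamma(α + Σx, β + Σt) = Gamma(6 + 24, 18 + 4) = Gamma(30, 22).
Posterior mean = α'/β' = 30/22 = 15/11.

15/11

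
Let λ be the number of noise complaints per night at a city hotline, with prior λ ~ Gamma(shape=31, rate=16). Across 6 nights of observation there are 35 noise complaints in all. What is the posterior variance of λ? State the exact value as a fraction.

Total count 35 over total exposure 6 nights.
Posterior: α' = 31 + 35 = 66, β' = 16 + 6 = 22.
Posterior variance = α'/β'² = 66/484 = 3/22.

3/22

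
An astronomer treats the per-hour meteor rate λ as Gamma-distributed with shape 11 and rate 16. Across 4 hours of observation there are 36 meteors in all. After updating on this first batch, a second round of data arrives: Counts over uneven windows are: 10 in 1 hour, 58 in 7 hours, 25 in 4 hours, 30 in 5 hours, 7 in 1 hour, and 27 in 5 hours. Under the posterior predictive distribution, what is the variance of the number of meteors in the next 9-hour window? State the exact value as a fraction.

Total count 36 over total exposure 4 hours.
After the first batch: Gamma(11 + 36, 16 + 4) = Gamma(47, 20).
Total count: 10 + 58 + 25 + 30 + 7 + 27 = 157.
Total exposure: 1 + 7 + 4 + 5 + 1 + 5 = 23 hours.
After the second batch: Gamma(47 + 157, 20 + 23) = Gamma(204, 43).
The posterior predictive for a window of length T is Negative Binomial with variance T·α'·(β'+T)/β'² = 9·204·52/1849 = 95472/1849.

95472/1849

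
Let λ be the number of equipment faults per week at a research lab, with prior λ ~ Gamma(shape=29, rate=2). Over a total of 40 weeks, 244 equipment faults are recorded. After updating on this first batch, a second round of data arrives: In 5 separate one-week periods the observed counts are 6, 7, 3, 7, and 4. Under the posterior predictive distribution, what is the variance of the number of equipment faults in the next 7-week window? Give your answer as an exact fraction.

113400/2209

Total count 244 over total exposure 40 weeks.
After the first batch: Gamma(29 + 244, 2 + 40) = Gamma(273, 42).
Total count: 6 + 7 + 3 + 7 + 4 = 27.
Total exposure: 5 weeks.
After the second batch: Gamma(273 + 27, 42 + 5) = Gamma(300, 47).
The posterior predictive for a window of length T is Negative Binomial with variance T·α'·(β'+T)/β'² = 7·300·54/2209 = 113400/2209.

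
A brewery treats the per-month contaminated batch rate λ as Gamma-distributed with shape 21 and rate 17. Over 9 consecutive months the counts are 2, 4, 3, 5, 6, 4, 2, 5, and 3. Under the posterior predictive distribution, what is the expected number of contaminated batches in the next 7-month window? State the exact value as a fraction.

385/26

Total count: 2 + 4 + 3 + 5 + 6 + 4 + 2 + 5 + 3 = 34.
Total exposure: 9 months.
The Gamma prior is conjugate for the Poisson rate, so λ | data ~ Gamma(21+34, 17+9) = Gamma(55, 26).
Predictive mean over a 7-month window = T·E[λ|data] = 7·55/26 = 385/26.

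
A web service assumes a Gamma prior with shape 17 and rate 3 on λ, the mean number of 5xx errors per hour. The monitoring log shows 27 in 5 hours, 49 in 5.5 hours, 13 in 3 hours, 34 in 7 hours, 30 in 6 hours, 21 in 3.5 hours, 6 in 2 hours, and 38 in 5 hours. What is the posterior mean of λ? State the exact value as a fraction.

47/8

Total count: 27 + 49 + 13 + 34 + 30 + 21 + 6 + 38 = 218.
Total exposure: 5 + 5.5 + 3 + 7 + 6 + 3.5 + 2 + 5 = 37 hours.
Gamma(α, β) with Poisson data over total exposure Σt gives posterior Gamma(α+Σx, β+Σt) = Gamma(235, 40).
Posterior mean = α'/β' = 235/40 = 47/8.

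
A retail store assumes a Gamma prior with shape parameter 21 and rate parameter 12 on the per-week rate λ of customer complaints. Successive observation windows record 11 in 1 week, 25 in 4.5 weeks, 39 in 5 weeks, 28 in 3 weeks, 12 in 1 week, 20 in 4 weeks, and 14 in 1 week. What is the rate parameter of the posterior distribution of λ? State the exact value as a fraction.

63/2

Total count: 11 + 25 + 39 + 28 + 12 + 20 + 14 = 149.
Total exposure: 1 + 4.5 + 5 + 3 + 1 + 4 + 1 = 19.5 weeks.
Posterior: α' = 21 + 149 = 170, β' = 12 + 19.5 = 63/2.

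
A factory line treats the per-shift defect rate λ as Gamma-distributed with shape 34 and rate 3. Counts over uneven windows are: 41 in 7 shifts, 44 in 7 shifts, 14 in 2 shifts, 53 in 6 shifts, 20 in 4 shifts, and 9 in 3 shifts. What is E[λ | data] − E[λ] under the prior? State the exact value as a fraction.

Total count: 41 + 44 + 14 + 53 + 20 + 9 = 181.
Total exposure: 7 + 7 + 2 + 6 + 4 + 3 = 29 shifts.
By Gamma–Poisson conjugacy, the posterior is Gamma(α + Σx, β + Σt) = Gamma(34 + 181, 3 + 29) = Gamma(215, 32).
Posterior mean = 215/32 = 215/32; prior mean = 34/3 = 34/3. Difference = 215/32 − 34/3 = -443/96.

-443/96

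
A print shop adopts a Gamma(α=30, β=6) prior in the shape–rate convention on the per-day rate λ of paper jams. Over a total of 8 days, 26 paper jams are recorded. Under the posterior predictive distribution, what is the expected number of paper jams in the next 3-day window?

12

Total count 26 over total exposure 8 days.
By Gamma–Poisson conjugacy, the posterior is Gamma(α + Σx, β + Σt) = Gamma(30 + 26, 6 + 8) = Gamma(56, 14).
Predictive mean over a 3-day window = T·E[λ|data] = 3·56/14 = 12.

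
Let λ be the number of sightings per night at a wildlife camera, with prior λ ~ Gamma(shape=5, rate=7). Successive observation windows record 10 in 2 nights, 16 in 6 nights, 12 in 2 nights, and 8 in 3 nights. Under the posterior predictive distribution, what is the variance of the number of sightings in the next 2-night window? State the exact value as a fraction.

561/100

Total count: 10 + 16 + 12 + 8 = 46.
Total exposure: 2 + 6 + 2 + 3 = 13 nights.
Posterior: α' = 5 + 46 = 51, β' = 7 + 13 = 20.
The posterior predictive for a window of length T is Negative Binomial with variance T·α'·(β'+T)/β'² = 2·51·22/400 = 561/100.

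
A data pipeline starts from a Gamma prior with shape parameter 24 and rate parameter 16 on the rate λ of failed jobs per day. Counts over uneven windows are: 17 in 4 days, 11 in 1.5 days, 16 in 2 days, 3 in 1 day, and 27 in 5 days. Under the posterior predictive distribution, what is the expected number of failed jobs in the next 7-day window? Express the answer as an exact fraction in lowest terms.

Total count: 17 + 11 + 16 + 3 + 27 = 74.
Total exposure: 4 + 1.5 + 2 + 1 + 5 = 13.5 days.
The Gamma prior is conjugate for the Poisson rate, so λ | data ~ Gamma(24+74, 16+13.5) = Gamma(98, 59/2).
Predictive mean over a 7-day window = T·E[λ|data] = 7·98/(59/2) = 1372/59.

1372/59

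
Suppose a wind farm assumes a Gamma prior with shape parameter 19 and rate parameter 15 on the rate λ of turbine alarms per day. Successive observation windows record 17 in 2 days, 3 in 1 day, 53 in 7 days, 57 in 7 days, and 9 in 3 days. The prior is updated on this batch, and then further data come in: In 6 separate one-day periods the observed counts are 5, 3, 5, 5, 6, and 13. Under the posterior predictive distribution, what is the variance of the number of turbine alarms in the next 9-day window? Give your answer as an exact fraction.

Total count: 17 + 3 + 53 + 57 + 9 = 139.
Total exposure: 2 + 1 + 7 + 7 + 3 = 20 days.
After the first batch: Gamma(19 + 139, 15 + 20) = Gamma(158, 35).
Total count: 5 + 3 + 5 + 5 + 6 + 13 = 37.
Total exposure: 6 days.
After the second batch: Gamma(158 + 37, 35 + 6) = Gamma(195, 41).
The posterior predictive for a window of length T is Negative Binomial with variance T·α'·(β'+T)/β'² = 9·195·50/1681 = 87750/1681.

87750/1681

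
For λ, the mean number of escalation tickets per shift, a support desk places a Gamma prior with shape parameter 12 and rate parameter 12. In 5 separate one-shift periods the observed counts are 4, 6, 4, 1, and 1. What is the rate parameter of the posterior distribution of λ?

Total count: 4 + 6 + 4 + 1 + 1 = 16.
Total exposure: 5 shifts.
Gamma(α, β) with Poisson data over total exposure Σt gives posterior Gamma(α+Σx, β+Σt) = Gamma(28, 17).

17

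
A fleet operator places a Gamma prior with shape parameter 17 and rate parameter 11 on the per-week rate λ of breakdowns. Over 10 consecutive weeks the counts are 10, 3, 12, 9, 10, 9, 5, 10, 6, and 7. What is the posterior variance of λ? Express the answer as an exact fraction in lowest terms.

Total count: 10 + 3 + 12 + 9 + 10 + 9 + 5 + 10 + 6 + 7 = 81.
Total exposure: 10 weeks.
The Gamma prior is conjugate for the Poisson rate, so λ | data ~ Gamma(17+81, 11+10) = Gamma(98, 21).
Posterior variance = α'/β'² = 98/441 = 2/9.

2/9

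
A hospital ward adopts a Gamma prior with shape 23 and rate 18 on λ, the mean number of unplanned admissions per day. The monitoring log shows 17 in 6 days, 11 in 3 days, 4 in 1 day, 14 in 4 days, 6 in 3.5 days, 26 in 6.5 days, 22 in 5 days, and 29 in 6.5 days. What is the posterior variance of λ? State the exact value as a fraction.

608/11449

Total count: 17 + 11 + 4 + 14 + 6 + 26 + 22 + 29 = 129.
Total exposure: 6 + 3 + 1 + 4 + 3.5 + 6.5 + 5 + 6.5 = 35.5 days.
The Gamma prior is conjugate for the Poisson rate, so λ | data ~ Gamma(23+129, 18+35.5) = Gamma(152, 107/2).
Posterior variance = α'/β'² = 152/(11449/4) = 608/11449.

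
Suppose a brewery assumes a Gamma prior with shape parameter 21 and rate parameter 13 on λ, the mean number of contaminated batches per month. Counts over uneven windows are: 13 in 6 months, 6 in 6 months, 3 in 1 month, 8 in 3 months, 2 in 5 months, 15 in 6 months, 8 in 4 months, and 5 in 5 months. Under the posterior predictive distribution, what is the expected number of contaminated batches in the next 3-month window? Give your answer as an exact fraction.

Total count: 13 + 6 + 3 + 8 + 2 + 15 + 8 + 5 = 60.
Total exposure: 6 + 6 + 1 + 3 + 5 + 6 + 4 + 5 = 36 months.
By Gamma–Poisson conjugacy, the posterior is Gamma(α + Σx, β + Σt) = Gamma(21 + 60, 13 + 36) = Gamma(81, 49).
Predictive mean over a 3-month window = T·E[λ|data] = 3·81/49 = 243/49.

243/49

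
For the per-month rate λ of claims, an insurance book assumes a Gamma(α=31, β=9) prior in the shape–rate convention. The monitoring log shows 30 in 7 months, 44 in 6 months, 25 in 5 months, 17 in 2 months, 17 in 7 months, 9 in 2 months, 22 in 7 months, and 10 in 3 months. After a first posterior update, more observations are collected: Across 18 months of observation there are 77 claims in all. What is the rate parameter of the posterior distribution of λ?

66

Total count: 30 + 44 + 25 + 17 + 17 + 9 + 22 + 10 = 174.
Total exposure: 7 + 6 + 5 + 2 + 7 + 2 + 7 + 3 = 39 months.
After the first batch: Gamma(31 + 174, 9 + 39) = Gamma(205, 48).
Total count 77 over total exposure 18 months.
After the second batch: Gamma(205 + 77, 48 + 18) = Gamma(282, 66).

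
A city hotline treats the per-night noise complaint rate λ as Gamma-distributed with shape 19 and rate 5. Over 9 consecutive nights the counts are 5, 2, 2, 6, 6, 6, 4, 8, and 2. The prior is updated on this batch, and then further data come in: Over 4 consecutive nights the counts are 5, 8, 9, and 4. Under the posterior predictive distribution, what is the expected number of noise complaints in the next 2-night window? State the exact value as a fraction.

86/9

Total count: 5 + 2 + 2 + 6 + 6 + 6 + 4 + 8 + 2 = 41.
Total exposure: 9 nights.
After the first batch: Gamma(19 + 41, 5 + 9) = Gamma(60, 14).
Total count: 5 + 8 + 9 + 4 = 26.
Total exposure: 4 nights.
After the second batch: Gamma(60 + 26, 14 + 4) = Gamma(86, 18).
Predictive mean over a 2-night window = T·E[λ|data] = 2·86/18 = 86/9.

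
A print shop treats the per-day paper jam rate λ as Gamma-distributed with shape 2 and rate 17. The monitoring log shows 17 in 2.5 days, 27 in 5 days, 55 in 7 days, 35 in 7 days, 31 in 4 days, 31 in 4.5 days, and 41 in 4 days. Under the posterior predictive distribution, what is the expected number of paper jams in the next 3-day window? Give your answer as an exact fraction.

239/17

Total count: 17 + 27 + 55 + 35 + 31 + 31 + 41 = 237.
Total exposure: 2.5 + 5 + 7 + 7 + 4 + 4.5 + 4 = 34 days.
By Gamma–Poisson conjugacy, the posterior is Gamma(α + Σx, β + Σt) = Gamma(2 + 237, 17 + 34) = Gamma(239, 51).
Predictive mean over a 3-day window = T·E[λ|data] = 3·239/51 = 239/17.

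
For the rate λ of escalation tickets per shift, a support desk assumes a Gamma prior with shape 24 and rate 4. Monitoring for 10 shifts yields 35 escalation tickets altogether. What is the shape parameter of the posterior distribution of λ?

Total count 35 over total exposure 10 shifts.
The Gamma prior is conjugate for the Poisson rate, so λ | data ~ Gamma(24+35, 4+10) = Gamma(59, 14).

59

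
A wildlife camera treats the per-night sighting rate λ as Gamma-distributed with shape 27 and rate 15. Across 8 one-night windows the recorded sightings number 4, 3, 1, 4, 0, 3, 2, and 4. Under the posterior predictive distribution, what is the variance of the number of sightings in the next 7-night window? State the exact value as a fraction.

10080/529

Total count: 4 + 3 + 1 + 4 + 0 + 3 + 2 + 4 = 21.
Total exposure: 8 nights.
Conjugate update: add total count to the shape and total exposure to the rate, giving Gamma(48, 23).
The posterior predictive for a window of length T is Negative Binomial with variance T·α'·(β'+T)/β'² = 7·48·30/529 = 10080/529.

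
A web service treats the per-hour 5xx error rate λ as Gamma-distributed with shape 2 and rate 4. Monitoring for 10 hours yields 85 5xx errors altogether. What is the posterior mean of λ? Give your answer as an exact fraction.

87/14

Total count 85 over total exposure 10 hours.
Conjugate update: add total count to the shape and total exposure to the rate, giving Gamma(87, 14).
Posterior mean = α'/β' = 87/14.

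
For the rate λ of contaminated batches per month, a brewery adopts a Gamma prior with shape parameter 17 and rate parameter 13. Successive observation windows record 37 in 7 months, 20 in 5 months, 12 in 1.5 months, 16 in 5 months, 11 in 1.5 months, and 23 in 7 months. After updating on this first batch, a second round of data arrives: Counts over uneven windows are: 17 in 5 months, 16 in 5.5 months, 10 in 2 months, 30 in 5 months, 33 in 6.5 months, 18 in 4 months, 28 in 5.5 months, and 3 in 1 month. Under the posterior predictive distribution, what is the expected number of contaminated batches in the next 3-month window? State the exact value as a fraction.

Total count: 37 + 20 + 12 + 16 + 11 + 23 = 119.
Total exposure: 7 + 5 + 1.5 + 5 + 1.5 + 7 = 27 months.
After the first batch: Gamma(17 + 119, 13 + 27) = Gamma(136, 40).
Total count: 17 + 16 + 10 + 30 + 33 + 18 + 28 + 3 = 155.
Total exposure: 5 + 5.5 + 2 + 5 + 6.5 + 4 + 5.5 + 1 = 34.5 months.
After the second batch: Gamma(136 + 155, 40 + 34.5) = Gamma(291, 149/2).
Predictive mean over a 3-month window = T·E[λ|data] = 3·291/(149/2) = 1746/149.

1746/149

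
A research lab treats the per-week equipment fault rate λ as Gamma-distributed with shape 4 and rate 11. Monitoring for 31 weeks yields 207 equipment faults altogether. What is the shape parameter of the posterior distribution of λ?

Total count 207 over total exposure 31 weeks.
The Gamma prior is conjugate for the Poisson rate, so λ | data ~ Gamma(4+207, 11+31) = Gamma(211, 42).

211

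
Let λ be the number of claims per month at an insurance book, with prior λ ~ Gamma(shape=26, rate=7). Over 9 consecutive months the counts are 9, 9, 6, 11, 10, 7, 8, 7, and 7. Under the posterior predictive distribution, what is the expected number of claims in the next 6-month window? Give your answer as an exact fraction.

75/2

Total count: 9 + 9 + 6 + 11 + 10 + 7 + 8 + 7 + 7 = 74.
Total exposure: 9 months.
The Gamma prior is conjugate for the Poisson rate, so λ | data ~ Gamma(26+74, 7+9) = Gamma(100, 16).
Predictive mean over a 6-month window = T·E[λ|data] = 6·100/16 = 75/2.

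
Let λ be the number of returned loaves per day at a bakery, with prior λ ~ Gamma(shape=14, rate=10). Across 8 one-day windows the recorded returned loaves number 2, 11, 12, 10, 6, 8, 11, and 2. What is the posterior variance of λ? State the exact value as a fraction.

Total count: 2 + 11 + 12 + 10 + 6 + 8 + 11 + 2 = 62.
Total exposure: 8 days.
By Gamma–Poisson conjugacy, the posterior is Gamma(α + Σx, β + Σt) = Gamma(14 + 62, 10 + 8) = Gamma(76, 18).
Posterior variance = α'/β'² = 76/324 = 19/81.

19/81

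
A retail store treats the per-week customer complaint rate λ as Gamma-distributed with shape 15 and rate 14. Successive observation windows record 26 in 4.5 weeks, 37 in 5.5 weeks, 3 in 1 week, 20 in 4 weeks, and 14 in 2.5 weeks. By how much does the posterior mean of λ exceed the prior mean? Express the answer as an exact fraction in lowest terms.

325/126

Total count: 26 + 37 + 3 + 20 + 14 = 100.
Total exposure: 4.5 + 5.5 + 1 + 4 + 2.5 = 17.5 weeks.
By Gamma–Poisson conjugacy, the posterior is Gamma(α + Σx, β + Σt) = Gamma(15 + 100, 14 + 17.5) = Gamma(115, 63/2).
Posterior mean = 115/(63/2) = 230/63; prior mean = 15/14 = 15/14. Difference = 230/63 − 15/14 = 325/126.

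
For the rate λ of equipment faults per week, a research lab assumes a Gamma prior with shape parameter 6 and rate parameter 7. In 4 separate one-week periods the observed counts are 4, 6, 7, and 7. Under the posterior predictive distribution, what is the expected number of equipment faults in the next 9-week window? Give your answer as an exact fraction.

270/11

Total count: 4 + 6 + 7 + 7 = 24.
Total exposure: 4 weeks.
Gamma(α, β) with Poisson data over total exposure Σt gives posterior Gamma(α+Σx, β+Σt) = Gamma(30, 11).
Predictive mean over a 9-week window = T·E[λ|data] = 9·30/11 = 270/11.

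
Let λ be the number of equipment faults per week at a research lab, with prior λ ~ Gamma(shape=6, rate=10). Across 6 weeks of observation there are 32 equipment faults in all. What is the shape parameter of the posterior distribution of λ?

38

Total count 32 over total exposure 6 weeks.
By Gamma–Poisson conjugacy, the posterior is Gamma(α + Σx, β + Σt) = Gamma(6 + 32, 10 + 6) = Gamma(38, 16).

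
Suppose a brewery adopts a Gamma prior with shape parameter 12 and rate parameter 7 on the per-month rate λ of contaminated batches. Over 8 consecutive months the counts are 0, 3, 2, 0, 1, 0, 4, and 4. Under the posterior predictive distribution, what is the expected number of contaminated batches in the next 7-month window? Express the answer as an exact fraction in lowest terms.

Total count: 0 + 3 + 2 + 0 + 1 + 0 + 4 + 4 = 14.
Total exposure: 8 months.
Posterior: α' = 12 + 14 = 26, β' = 7 + 8 = 15.
Predictive mean over a 7-month window = T·E[λ|data] = 7·26/15 = 182/15.

182/15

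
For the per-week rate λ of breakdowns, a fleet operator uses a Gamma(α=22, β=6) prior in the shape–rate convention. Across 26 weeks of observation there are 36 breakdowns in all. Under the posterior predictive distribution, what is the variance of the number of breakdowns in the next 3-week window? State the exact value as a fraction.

Total count 36 over total exposure 26 weeks.
Gamma(α, β) with Poisson data over total exposure Σt gives posterior Gamma(α+Σx, β+Σt) = Gamma(58, 32).
The posterior predictive for a window of length T is Negative Binomial with variance T·α'·(β'+T)/β'² = 3·58·35/1024 = 3045/512.

3045/512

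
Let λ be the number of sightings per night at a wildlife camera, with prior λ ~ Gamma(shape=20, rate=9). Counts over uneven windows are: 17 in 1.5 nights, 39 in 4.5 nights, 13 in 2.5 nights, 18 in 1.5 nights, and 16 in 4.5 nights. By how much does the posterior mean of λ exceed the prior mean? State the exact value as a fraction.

Total count: 17 + 39 + 13 + 18 + 16 = 103.
Total exposure: 1.5 + 4.5 + 2.5 + 1.5 + 4.5 = 14.5 nights.
The Gamma prior is conjugate for the Poisson rate, so λ | data ~ Gamma(20+103, 9+14.5) = Gamma(123, 47/2).
Posterior mean = 123/(47/2) = 246/47; prior mean = 20/9 = 20/9. Difference = 246/47 − 20/9 = 1274/423.

1274/423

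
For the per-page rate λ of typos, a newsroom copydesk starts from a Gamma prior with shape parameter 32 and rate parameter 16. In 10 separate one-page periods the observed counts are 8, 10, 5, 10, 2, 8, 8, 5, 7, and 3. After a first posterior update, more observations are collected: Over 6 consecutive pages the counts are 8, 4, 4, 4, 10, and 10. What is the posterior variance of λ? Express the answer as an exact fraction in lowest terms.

Total count: 8 + 10 + 5 + 10 + 2 + 8 + 8 + 5 + 7 + 3 = 66.
Total exposure: 10 pages.
After the first batch: Gamma(32 + 66, 16 + 10) = Gamma(98, 26).
Total count: 8 + 4 + 4 + 4 + 10 + 10 = 40.
Total exposure: 6 pages.
After the second batch: Gamma(98 + 40, 26 + 6) = Gamma(138, 32).
Posterior variance = α'/β'² = 138/1024 = 69/512.

69/512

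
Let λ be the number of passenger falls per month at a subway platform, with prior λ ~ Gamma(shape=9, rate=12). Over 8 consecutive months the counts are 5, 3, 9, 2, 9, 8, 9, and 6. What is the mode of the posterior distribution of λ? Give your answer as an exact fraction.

59/20

Total count: 5 + 3 + 9 + 2 + 9 + 8 + 9 + 6 = 51.
Total exposure: 8 months.
Posterior: α' = 9 + 51 = 60, β' = 12 + 8 = 20.
Posterior mode = (α'−1)/β' = 59/20.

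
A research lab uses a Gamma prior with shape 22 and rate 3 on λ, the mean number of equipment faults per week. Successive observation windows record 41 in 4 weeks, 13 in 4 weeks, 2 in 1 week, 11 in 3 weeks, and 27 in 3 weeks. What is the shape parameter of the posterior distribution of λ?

116

Total count: 41 + 13 + 2 + 11 + 27 = 94.
Total exposure: 4 + 4 + 1 + 3 + 3 = 15 weeks.
Conjugate update: add total count to the shape and total exposure to the rate, giving Gamma(116, 18).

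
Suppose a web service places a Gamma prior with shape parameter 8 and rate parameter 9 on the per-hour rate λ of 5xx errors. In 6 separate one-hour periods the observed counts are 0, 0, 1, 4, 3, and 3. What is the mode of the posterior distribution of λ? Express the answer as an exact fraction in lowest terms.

6/5

Total count: 0 + 0 + 1 + 4 + 3 + 3 = 11.
Total exposure: 6 hours.
Gamma(α, β) with Poisson data over total exposure Σt gives posterior Gamma(α+Σx, β+Σt) = Gamma(19, 15).
Posterior mode = (α'−1)/β' = 18/15 = 6/5.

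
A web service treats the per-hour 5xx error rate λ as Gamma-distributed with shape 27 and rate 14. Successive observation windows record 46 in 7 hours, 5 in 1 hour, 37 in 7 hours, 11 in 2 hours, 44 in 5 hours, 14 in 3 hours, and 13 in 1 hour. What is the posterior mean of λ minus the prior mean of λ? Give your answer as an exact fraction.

839/280

Total count: 46 + 5 + 37 + 11 + 44 + 14 + 13 = 170.
Total exposure: 7 + 1 + 7 + 2 + 5 + 3 + 1 = 26 hours.
By Gamma–Poisson conjugacy, the posterior is Gamma(α + Σx, β + Σt) = Gamma(27 + 170, 14 + 26) = Gamma(197, 40).
Posterior mean = 197/40 = 197/40; prior mean = 27/14 = 27/14. Difference = 197/40 − 27/14 = 839/280.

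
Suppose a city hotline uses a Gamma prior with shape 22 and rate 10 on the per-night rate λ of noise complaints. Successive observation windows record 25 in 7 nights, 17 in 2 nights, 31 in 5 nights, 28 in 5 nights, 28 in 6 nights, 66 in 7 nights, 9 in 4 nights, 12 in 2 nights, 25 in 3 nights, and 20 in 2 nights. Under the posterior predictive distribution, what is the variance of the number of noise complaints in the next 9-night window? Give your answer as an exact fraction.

Total count: 25 + 17 + 31 + 28 + 28 + 66 + 9 + 12 + 25 + 20 = 261.
Total exposure: 7 + 2 + 5 + 5 + 6 + 7 + 4 + 2 + 3 + 2 = 43 nights.
Conjugate update: add total count to the shape and total exposure to the rate, giving Gamma(283, 53).
The posterior predictive for a window of length T is Negative Binomial with variance T·α'·(β'+T)/β'² = 9·283·62/2809 = 157914/2809.

157914/2809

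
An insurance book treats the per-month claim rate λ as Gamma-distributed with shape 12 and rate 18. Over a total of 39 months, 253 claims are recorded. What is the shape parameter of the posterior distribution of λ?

265

Total count 253 over total exposure 39 months.
Gamma(α, β) with Poisson data over total exposure Σt gives posterior Gamma(α+Σx, β+Σt) = Gamma(265, 57).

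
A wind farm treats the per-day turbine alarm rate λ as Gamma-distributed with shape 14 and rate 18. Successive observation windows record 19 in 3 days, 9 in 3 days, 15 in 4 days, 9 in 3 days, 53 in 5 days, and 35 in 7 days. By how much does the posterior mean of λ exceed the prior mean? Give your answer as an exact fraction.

Total count: 19 + 9 + 15 + 9 + 53 + 35 = 140.
Total exposure: 3 + 3 + 4 + 3 + 5 + 7 = 25 days.
By Gamma–Poisson conjugacy, the posterior is Gamma(α + Σx, β + Σt) = Gamma(14 + 140, 18 + 25) = Gamma(154, 43).
Posterior mean = 154/43 = 154/43; prior mean = 14/18 = 7/9. Difference = 154/43 − 7/9 = 1085/387.

1085/387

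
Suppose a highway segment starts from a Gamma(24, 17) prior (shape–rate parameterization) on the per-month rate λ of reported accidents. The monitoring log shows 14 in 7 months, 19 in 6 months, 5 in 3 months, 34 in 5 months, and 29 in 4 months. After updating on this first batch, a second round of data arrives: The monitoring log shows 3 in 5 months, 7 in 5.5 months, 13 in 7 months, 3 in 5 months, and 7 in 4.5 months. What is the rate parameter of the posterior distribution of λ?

69

Total count: 14 + 19 + 5 + 34 + 29 = 101.
Total exposure: 7 + 6 + 3 + 5 + 4 = 25 months.
After the first batch: Gamma(24 + 101, 17 + 25) = Gamma(125, 42).
Total count: 3 + 7 + 13 + 3 + 7 = 33.
Total exposure: 5 + 5.5 + 7 + 5 + 4.5 = 27 months.
After the second batch: Gamma(125 + 33, 42 + 27) = Gamma(158, 69).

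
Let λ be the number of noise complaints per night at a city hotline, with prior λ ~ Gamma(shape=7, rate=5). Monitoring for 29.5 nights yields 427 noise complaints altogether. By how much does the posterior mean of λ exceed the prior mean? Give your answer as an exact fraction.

Total count 427 over total exposure 29.5 nights.
The Gamma prior is conjugate for the Poisson rate, so λ | data ~ Gamma(7+427, 5+29.5) = Gamma(434, 69/2).
Posterior mean = 434/(69/2) = 868/69; prior mean = 7/5 = 7/5. Difference = 868/69 − 7/5 = 3857/345.

3857/345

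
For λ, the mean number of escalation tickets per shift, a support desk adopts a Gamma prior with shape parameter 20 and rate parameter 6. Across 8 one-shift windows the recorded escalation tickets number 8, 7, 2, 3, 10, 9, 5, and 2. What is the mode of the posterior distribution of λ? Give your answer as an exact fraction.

65/14

Total count: 8 + 7 + 2 + 3 + 10 + 9 + 5 + 2 = 46.
Total exposure: 8 shifts.
Posterior: α' = 20 + 46 = 66, β' = 6 + 8 = 14.
Posterior mode = (α'−1)/β' = 65/14.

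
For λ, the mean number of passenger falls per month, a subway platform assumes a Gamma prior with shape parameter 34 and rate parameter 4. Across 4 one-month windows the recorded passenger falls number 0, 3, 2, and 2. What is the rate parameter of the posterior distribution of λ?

Total count: 0 + 3 + 2 + 2 = 7.
Total exposure: 4 months.
Gamma(α, β) with Poisson data over total exposure Σt gives posterior Gamma(α+Σx, β+Σt) = Gamma(41, 8).

8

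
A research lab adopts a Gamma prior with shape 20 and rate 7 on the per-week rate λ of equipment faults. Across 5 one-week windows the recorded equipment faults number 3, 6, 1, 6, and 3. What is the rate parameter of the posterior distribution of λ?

12

Total count: 3 + 6 + 1 + 6 + 3 = 19.
Total exposure: 5 weeks.
Conjugate update: add total count to the shape and total exposure to the rate, giving Gamma(39, 12).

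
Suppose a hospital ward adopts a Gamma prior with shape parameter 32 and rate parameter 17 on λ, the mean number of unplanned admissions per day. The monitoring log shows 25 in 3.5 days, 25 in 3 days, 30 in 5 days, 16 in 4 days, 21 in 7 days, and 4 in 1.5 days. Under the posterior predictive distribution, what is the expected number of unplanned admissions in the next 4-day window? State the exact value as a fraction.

Total count: 25 + 25 + 30 + 16 + 21 + 4 = 121.
Total exposure: 3.5 + 3 + 5 + 4 + 7 + 1.5 = 24 days.
By Gamma–Poisson conjugacy, the posterior is Gamma(α + Σx, β + Σt) = Gamma(32 + 121, 17 + 24) = Gamma(153, 41).
Predictive mean over a 4-day window = T·E[λ|data] = 4·153/41 = 612/41.

612/41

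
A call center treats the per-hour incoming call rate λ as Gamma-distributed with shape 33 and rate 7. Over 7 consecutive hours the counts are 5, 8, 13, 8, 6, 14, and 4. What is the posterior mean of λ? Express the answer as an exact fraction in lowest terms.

Total count: 5 + 8 + 13 + 8 + 6 + 14 + 4 = 58.
Total exposure: 7 hours.
Posterior: α' = 33 + 58 = 91, β' = 7 + 7 = 14.
Posterior mean = α'/β' = 91/14 = 13/2.

13/2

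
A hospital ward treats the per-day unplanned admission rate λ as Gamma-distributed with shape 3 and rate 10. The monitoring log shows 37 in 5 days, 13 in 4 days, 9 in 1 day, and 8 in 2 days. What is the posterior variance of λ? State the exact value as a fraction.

Total count: 37 + 13 + 9 + 8 = 67.
Total exposure: 5 + 4 + 1 + 2 = 12 days.
Conjugate update: add total count to the shape and total exposure to the rate, giving Gamma(70, 22).
Posterior variance = α'/β'² = 70/484 = 35/242.

35/242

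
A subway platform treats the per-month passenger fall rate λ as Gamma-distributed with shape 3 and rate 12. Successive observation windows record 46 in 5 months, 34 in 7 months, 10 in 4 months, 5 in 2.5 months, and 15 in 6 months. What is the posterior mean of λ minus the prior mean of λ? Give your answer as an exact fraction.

Total count: 46 + 34 + 10 + 5 + 15 = 110.
Total exposure: 5 + 7 + 4 + 2.5 + 6 = 24.5 months.
By Gamma–Poisson conjugacy, the posterior is Gamma(α + Σx, β + Σt) = Gamma(3 + 110, 12 + 24.5) = Gamma(113, 73/2).
Posterior mean = 113/(73/2) = 226/73; prior mean = 3/12 = 1/4. Difference = 226/73 − 1/4 = 831/292.

831/292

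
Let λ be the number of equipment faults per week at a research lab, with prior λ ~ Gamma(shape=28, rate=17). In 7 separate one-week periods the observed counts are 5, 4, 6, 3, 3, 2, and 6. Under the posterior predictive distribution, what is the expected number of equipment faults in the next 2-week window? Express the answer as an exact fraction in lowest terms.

Total count: 5 + 4 + 6 + 3 + 3 + 2 + 6 = 29.
Total exposure: 7 weeks.
Conjugate update: add total count to the shape and total exposure to the rate, giving Gamma(57, 24).
Predictive mean over a 2-week window = T·E[λ|data] = 2·57/24 = 19/4.

19/4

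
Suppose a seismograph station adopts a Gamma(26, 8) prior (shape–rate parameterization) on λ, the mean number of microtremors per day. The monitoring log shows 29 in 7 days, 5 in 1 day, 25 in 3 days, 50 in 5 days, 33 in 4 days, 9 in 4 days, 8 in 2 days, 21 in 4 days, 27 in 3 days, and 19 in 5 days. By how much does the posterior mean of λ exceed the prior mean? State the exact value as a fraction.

205/92

Total count: 29 + 5 + 25 + 50 + 33 + 9 + 8 + 21 + 27 + 19 = 226.
Total exposure: 7 + 1 + 3 + 5 + 4 + 4 + 2 + 4 + 3 + 5 = 38 days.
The Gamma prior is conjugate for the Poisson rate, so λ | data ~ Gamma(26+226, 8+38) = Gamma(252, 46).
Posterior mean = 252/46 = 126/23; prior mean = 26/8 = 13/4. Difference = 126/23 − 13/4 = 205/92.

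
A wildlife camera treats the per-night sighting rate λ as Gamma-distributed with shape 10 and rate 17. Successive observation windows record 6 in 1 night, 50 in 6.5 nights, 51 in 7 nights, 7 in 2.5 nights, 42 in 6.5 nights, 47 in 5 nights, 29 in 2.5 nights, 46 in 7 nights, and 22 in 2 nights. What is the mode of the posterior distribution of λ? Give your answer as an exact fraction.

Total count: 6 + 50 + 51 + 7 + 42 + 47 + 29 + 46 + 22 = 300.
Total exposure: 1 + 6.5 + 7 + 2.5 + 6.5 + 5 + 2.5 + 7 + 2 = 40 nights.
Gamma(α, β) with Poisson data over total exposure Σt gives posterior Gamma(α+Σx, β+Σt) = Gamma(310, 57).
Posterior mode = (α'−1)/β' = 309/57 = 103/19.

103/19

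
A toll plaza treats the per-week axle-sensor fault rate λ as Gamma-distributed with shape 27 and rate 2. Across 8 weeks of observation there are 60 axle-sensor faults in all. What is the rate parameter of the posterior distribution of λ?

10

Total count 60 over total exposure 8 weeks.
The Gamma prior is conjugate for the Poisson rate, so λ | data ~ Gamma(27+60, 2+8) = Gamma(87, 10).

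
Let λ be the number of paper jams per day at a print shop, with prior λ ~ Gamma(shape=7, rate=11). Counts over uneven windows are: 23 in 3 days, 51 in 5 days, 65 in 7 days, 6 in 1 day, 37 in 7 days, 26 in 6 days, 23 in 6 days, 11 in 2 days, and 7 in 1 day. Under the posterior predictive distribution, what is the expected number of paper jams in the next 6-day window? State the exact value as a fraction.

1536/49

Total count: 23 + 51 + 65 + 6 + 37 + 26 + 23 + 11 + 7 = 249.
Total exposure: 3 + 5 + 7 + 1 + 7 + 6 + 6 + 2 + 1 = 38 days.
Conjugate update: add total count to the shape and total exposure to the rate, giving Gamma(256, 49).
Predictive mean over a 6-day window = T·E[λ|data] = 6·256/49 = 1536/49.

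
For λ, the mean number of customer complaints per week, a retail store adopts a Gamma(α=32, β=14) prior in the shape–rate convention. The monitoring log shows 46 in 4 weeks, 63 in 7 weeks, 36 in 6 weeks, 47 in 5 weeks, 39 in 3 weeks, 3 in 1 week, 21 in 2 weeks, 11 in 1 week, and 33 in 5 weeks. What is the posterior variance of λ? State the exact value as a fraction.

Total count: 46 + 63 + 36 + 47 + 39 + 3 + 21 + 11 + 33 = 299.
Total exposure: 4 + 7 + 6 + 5 + 3 + 1 + 2 + 1 + 5 = 34 weeks.
Conjugate update: add total count to the shape and total exposure to the rate, giving Gamma(331, 48).
Posterior variance = α'/β'² = 331/2304.

331/2304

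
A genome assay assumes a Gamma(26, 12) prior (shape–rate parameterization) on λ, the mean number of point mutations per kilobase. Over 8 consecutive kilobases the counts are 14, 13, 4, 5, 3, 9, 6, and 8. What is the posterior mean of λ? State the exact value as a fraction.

22/5

Total count: 14 + 13 + 4 + 5 + 3 + 9 + 6 + 8 = 62.
Total exposure: 8 kilobases.
The Gamma prior is conjugate for the Poisson rate, so λ | data ~ Gamma(26+62, 12+8) = Gamma(88, 20).
Posterior mean = α'/β' = 88/20 = 22/5.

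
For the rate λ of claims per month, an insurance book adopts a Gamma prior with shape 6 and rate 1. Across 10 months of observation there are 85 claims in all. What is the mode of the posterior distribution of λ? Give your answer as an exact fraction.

Total count 85 over total exposure 10 months.
The Gamma prior is conjugate for the Poisson rate, so λ | data ~ Gamma(6+85, 1+10) = Gamma(91, 11).
Posterior mode = (α'−1)/β' = 90/11.

90/11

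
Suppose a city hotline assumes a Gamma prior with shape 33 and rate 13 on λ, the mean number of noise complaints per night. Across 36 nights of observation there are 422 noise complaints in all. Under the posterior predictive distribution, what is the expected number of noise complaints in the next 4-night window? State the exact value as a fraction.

260/7

Total count 422 over total exposure 36 nights.
Gamma(α, β) with Poisson data over total exposure Σt gives posterior Gamma(α+Σx, β+Σt) = Gamma(455, 49).
Predictive mean over a 4-night window = T·E[λ|data] = 4·455/49 = 260/7.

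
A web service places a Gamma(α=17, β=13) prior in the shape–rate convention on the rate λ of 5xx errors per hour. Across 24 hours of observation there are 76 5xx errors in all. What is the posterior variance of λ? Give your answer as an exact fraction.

Total count 76 over total exposure 24 hours.
The Gamma prior is conjugate for the Poisson rate, so λ | data ~ Gamma(17+76, 13+24) = Gamma(93, 37).
Posterior variance = α'/β'² = 93/1369.

93/1369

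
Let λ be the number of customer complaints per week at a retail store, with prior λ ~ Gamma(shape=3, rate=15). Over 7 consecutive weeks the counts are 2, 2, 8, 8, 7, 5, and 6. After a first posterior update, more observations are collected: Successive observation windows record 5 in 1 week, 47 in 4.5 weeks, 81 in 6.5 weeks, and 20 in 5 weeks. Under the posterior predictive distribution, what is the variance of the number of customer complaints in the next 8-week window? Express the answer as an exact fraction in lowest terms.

Total count: 2 + 2 + 8 + 8 + 7 + 5 + 6 = 38.
Total exposure: 7 weeks.
After the first batch: Gamma(3 + 38, 15 + 7) = Gamma(41, 22).
Total count: 5 + 47 + 81 + 20 = 153.
Total exposure: 1 + 4.5 + 6.5 + 5 = 17 weeks.
After the second batch: Gamma(41 + 153, 22 + 17) = Gamma(194, 39).
The posterior predictive for a window of length T is Negative Binomial with variance T·α'·(β'+T)/β'² = 8·194·47/1521 = 72944/1521.

72944/1521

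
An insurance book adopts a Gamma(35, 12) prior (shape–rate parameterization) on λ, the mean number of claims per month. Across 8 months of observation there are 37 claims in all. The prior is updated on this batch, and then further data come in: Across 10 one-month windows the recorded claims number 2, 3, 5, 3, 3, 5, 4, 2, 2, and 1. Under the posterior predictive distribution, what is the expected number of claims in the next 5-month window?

17

Total count 37 over total exposure 8 months.
After the first batch: Gamma(35 + 37, 12 + 8) = Gamma(72, 20).
Total count: 2 + 3 + 5 + 3 + 3 + 5 + 4 + 2 + 2 + 1 = 30.
Total exposure: 10 months.
After the second batch: Gamma(72 + 30, 20 + 10) = Gamma(102, 30).
Predictive mean over a 5-month window = T·E[λ|data] = 5·102/30 = 17.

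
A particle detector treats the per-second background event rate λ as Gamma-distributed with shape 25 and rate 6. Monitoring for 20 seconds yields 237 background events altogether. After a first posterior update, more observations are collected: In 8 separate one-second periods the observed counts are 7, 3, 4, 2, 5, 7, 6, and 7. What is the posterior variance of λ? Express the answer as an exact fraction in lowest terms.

Total count 237 over total exposure 20 seconds.
After the first batch: Gamma(25 + 237, 6 + 20) = Gamma(262, 26).
Total count: 7 + 3 + 4 + 2 + 5 + 7 + 6 + 7 = 41.
Total exposure: 8 seconds.
After the second batch: Gamma(262 + 41, 26 + 8) = Gamma(303, 34).
Posterior variance = α'/β'² = 303/1156.

303/1156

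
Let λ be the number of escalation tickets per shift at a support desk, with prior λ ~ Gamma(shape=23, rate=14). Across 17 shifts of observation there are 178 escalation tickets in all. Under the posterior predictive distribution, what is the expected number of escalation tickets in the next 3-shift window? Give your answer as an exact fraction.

Total count 178 over total exposure 17 shifts.
By Gamma–Poisson conjugacy, the posterior is Gamma(α + Σx, β + Σt) = Gamma(23 + 178, 14 + 17) = Gamma(201, 31).
Predictive mean over a 3-shift window = T·E[λ|data] = 3·201/31 = 603/31.

603/31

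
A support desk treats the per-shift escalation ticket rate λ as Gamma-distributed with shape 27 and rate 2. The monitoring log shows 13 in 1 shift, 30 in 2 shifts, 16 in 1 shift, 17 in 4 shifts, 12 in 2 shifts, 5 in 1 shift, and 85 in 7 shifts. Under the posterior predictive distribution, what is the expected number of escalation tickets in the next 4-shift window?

Total count: 13 + 30 + 16 + 17 + 12 + 5 + 85 = 178.
Total exposure: 1 + 2 + 1 + 4 + 2 + 1 + 7 = 18 shifts.
Conjugate update: add total count to the shape and total exposure to the rate, giving Gamma(205, 20).
Predictive mean over a 4-shift window = T·E[λ|data] = 4·205/20 = 41.

41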